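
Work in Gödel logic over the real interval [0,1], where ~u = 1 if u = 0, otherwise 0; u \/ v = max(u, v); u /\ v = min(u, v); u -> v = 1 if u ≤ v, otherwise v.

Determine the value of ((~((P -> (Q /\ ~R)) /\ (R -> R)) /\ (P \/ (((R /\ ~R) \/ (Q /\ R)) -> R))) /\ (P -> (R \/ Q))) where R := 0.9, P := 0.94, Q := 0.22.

0.90

~R: Gödel ¬ of 0.9 = 0 (operand ≠ 0)
(Q /\ ~R) = min(0.22, 0) = 0
(P -> (Q /\ ~R)): 0.94 > 0, so result = 0
(R -> R): 0.9 ≤ 0.9, so result = 1
((P -> (Q /\ ~R)) /\ (R -> R)) = min(0, 1) = 0
~((P -> (Q /\ ~R)) /\ (R -> R)): Gödel ¬ of 0 = 1 (operand is 0)
~R: Gödel ¬ of 0.9 = 0 (operand ≠ 0)
(R /\ ~R) = min(0.9, 0) = 0
(Q /\ R) = min(0.22, 0.9) = 0.22
((R /\ ~R) \/ (Q /\ R)) = max(0, 0.22) = 0.22
(((R /\ ~R) \/ (Q /\ R)) -> R): 0.22 ≤ 0.9, so result = 1
(P \/ (((R /\ ~R) \/ (Q /\ R)) -> R)) = max(0.94, 1) = 1
(~((P -> (Q /\ ~R)) /\ (R -> R)) /\ (P \/ (((R /\ ~R) \/ (Q /\ R)) -> R))) = min(1, 1) = 1
(R \/ Q) = max(0.9, 0.22) = 0.9
(P -> (R \/ Q)): 0.94 > 0.9, so result = 0.9
((~((P -> (Q /\ ~R)) /\ (R -> R)) /\ (P \/ (((R /\ ~R) \/ (Q /\ R)) -> R))) /\ (P -> (R \/ Q))) = min(1, 0.9) = 0.9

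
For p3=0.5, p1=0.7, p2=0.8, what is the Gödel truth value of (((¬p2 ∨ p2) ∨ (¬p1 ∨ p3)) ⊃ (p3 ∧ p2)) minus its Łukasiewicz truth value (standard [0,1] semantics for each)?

-0.20

Gödel evaluation:
  ¬p2: Gödel ¬ of 0.8 = 0 (operand ≠ 0)
  (¬p2 ∨ p2) = max(0, 0.8) = 0.8
  ¬p1: Gödel ¬ of 0.7 = 0 (operand ≠ 0)
  (¬p1 ∨ p3) = max(0, 0.5) = 0.5
  ((¬p2 ∨ p2) ∨ (¬p1 ∨ p3)) = max(0.8, 0.5) = 0.8
  (p3 ∧ p2) = min(0.5, 0.8) = 0.5
  (((¬p2 ∨ p2) ∨ (¬p1 ∨ p3)) ⊃ (p3 ∧ p2)): 0.8 > 0.5, so result = 0.5
  Gödel value = 0.5
Łukasiewicz evaluation:
  ¬p2: Łukasiewicz ¬ gives 1 − 0.8 = 0.2
  (¬p2 ∨ p2) = max(0.2, 0.8) = 0.8
  ¬p1: Łukasiewicz ¬ gives 1 − 0.7 = 0.3
  (¬p1 ∨ p3) = max(0.3, 0.5) = 0.5
  ((¬p2 ∨ p2) ∨ (¬p1 ∨ p3)) = max(0.8, 0.5) = 0.8
  (p3 ∧ p2) = min(0.5, 0.8) = 0.5
  (((¬p2 ∨ p2) ∨ (¬p1 ∨ p3)) ⊃ (p3 ∧ p2)): min(1, 1 − 0.8 + 0.5) = 0.7
  Łukasiewicz value = 0.7
Difference: 0.5 − 0.7 = -0.20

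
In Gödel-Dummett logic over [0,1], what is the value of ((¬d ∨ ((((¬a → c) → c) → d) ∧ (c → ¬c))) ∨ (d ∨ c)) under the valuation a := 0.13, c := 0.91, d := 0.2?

¬d: Gödel ¬ of 0.2 = 0 (operand ≠ 0)
¬a: Gödel ¬ of 0.13 = 0 (operand ≠ 0)
(¬a → c): 0 ≤ 0.91, so result = 1
((¬a → c) → c): 1 > 0.91, so result = 0.91
(((¬a → c) → c) → d): 0.91 > 0.2, so result = 0.2
¬c: Gödel ¬ of 0.91 = 0 (operand ≠ 0)
(c → ¬c): 0.91 > 0, so result = 0
((((¬a → c) → c) → d) ∧ (c → ¬c)) = min(0.2, 0) = 0
(¬d ∨ ((((¬a → c) → c) → d) ∧ (c → ¬c))) = max(0, 0) = 0
(d ∨ c) = max(0.2, 0.91) = 0.91
((¬d ∨ ((((¬a → c) → c) → d) ∧ (c → ¬c))) ∨ (d ∨ c)) = max(0, 0.91) = 0.91

0.91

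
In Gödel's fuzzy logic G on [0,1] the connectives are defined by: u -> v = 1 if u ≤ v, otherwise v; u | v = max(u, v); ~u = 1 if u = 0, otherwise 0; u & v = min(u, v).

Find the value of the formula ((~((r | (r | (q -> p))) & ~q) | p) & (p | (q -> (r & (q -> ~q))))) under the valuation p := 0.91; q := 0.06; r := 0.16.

0.91

(q -> p): 0.06 ≤ 0.91, so result = 1
(r | (q -> p)) = max(0.16, 1) = 1
(r | (r | (q -> p))) = max(0.16, 1) = 1
~q: Gödel ¬ of 0.06 = 0 (operand ≠ 0)
((r | (r | (q -> p))) & ~q) = min(1, 0) = 0
~((r | (r | (q -> p))) & ~q): Gödel ¬ of 0 = 1 (operand is 0)
(~((r | (r | (q -> p))) & ~q) | p) = max(1, 0.91) = 1
~q: Gödel ¬ of 0.06 = 0 (operand ≠ 0)
(q -> ~q): 0.06 > 0, so result = 0
(r & (q -> ~q)) = min(0.16, 0) = 0
(q -> (r & (q -> ~q))): 0.06 > 0, so result = 0
(p | (q -> (r & (q -> ~q)))) = max(0.91, 0) = 0.91
((~((r | (r | (q -> p))) & ~q) | p) & (p | (q -> (r & (q -> ~q))))) = min(1, 0.91) = 0.91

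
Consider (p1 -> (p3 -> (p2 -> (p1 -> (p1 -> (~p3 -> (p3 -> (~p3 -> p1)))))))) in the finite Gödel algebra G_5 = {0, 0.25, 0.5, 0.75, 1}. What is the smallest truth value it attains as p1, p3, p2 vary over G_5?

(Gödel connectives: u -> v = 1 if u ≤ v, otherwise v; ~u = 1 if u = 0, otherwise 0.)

1.00

Every assignment gives 1. For instance at p1 = 0, p3 = 0, p2 = 0:
  ~p3: Gödel ¬ of 0 = 1 (operand is 0)
  ~p3: Gödel ¬ of 0 = 1 (operand is 0)
  (~p3 -> p1): 1 > 0, so result = 0
  (p3 -> (~p3 -> p1)): 0 ≤ 0, so result = 1
  (~p3 -> (p3 -> (~p3 -> p1))): 1 ≤ 1, so result = 1
  (p1 -> (~p3 -> (p3 -> (~p3 -> p1)))): 0 ≤ 1, so result = 1
  (p1 -> (p1 -> (~p3 -> (p3 -> (~p3 -> p1))))): 0 ≤ 1, so result = 1
  (p2 -> (p1 -> (p1 -> (~p3 -> (p3 -> (~p3 -> p1)))))): 0 ≤ 1, so result = 1
  (p3 -> (p2 -> (p1 -> (p1 -> (~p3 -> (p3 -> (~p3 -> p1))))))): 0 ≤ 1, so result = 1
  (p1 -> (p3 -> (p2 -> (p1 -> (p1 -> (~p3 -> (p3 -> (~p3 -> p1)))))))): 0 ≤ 1, so result = 1
All 125 assignments give value 1 — the formula is a G_5-tautology.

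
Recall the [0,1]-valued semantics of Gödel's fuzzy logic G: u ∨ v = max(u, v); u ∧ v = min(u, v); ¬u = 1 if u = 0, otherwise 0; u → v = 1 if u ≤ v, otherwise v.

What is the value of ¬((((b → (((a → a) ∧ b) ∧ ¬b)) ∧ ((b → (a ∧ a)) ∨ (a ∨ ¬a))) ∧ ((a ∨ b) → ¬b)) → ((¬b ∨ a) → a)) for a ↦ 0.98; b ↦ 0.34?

0.00

(a → a): 0.98 ≤ 0.98, so result = 1
((a → a) ∧ b) = min(1, 0.34) = 0.34
¬b: Gödel ¬ of 0.34 = 0 (operand ≠ 0)
(((a → a) ∧ b) ∧ ¬b) = min(0.34, 0) = 0
(b → (((a → a) ∧ b) ∧ ¬b)): 0.34 > 0, so result = 0
(a ∧ a) = min(0.98, 0.98) = 0.98
(b → (a ∧ a)): 0.34 ≤ 0.98, so result = 1
¬a: Gödel ¬ of 0.98 = 0 (operand ≠ 0)
(a ∨ ¬a) = max(0.98, 0) = 0.98
((b → (a ∧ a)) ∨ (a ∨ ¬a)) = max(1, 0.98) = 1
((b → (((a → a) ∧ b) ∧ ¬b)) ∧ ((b → (a ∧ a)) ∨ (a ∨ ¬a))) = min(0, 1) = 0
(a ∨ b) = max(0.98, 0.34) = 0.98
¬b: Gödel ¬ of 0.34 = 0 (operand ≠ 0)
((a ∨ b) → ¬b): 0.98 > 0, so result = 0
(((b → (((a → a) ∧ b) ∧ ¬b)) ∧ ((b → (a ∧ a)) ∨ (a ∨ ¬a))) ∧ ((a ∨ b) → ¬b)) = min(0, 0) = 0
¬b: Gödel ¬ of 0.34 = 0 (operand ≠ 0)
(¬b ∨ a) = max(0, 0.98) = 0.98
((¬b ∨ a) → a): 0.98 ≤ 0.98, so result = 1
((((b → (((a → a) ∧ b) ∧ ¬b)) ∧ ((b → (a ∧ a)) ∨ (a ∨ ¬a))) ∧ ((a ∨ b) → ¬b)) → ((¬b ∨ a) → a)): 0 ≤ 1, so result = 1
¬((((b → (((a → a) ∧ b) ∧ ¬b)) ∧ ((b → (a ∧ a)) ∨ (a ∨ ¬a))) ∧ ((a ∨ b) → ¬b)) → ((¬b ∨ a) → a)): Gödel ¬ of 1 = 0 (operand ≠ 0)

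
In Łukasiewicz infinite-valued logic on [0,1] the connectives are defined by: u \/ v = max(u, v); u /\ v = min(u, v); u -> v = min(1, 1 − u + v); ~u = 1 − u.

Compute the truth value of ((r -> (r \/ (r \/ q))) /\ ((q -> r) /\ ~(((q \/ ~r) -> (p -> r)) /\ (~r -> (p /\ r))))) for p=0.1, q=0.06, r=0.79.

(r \/ q) = max(0.79, 0.06) = 0.79
(r \/ (r \/ q)) = max(0.79, 0.79) = 0.79
(r -> (r \/ (r \/ q))): min(1, 1 − 0.79 + 0.79) = 1
(q -> r): min(1, 1 − 0.06 + 0.79) = 1
~r: Łukasiewicz ¬ gives 1 − 0.79 = 0.21
(q \/ ~r) = max(0.06, 0.21) = 0.21
(p -> r): min(1, 1 − 0.1 + 0.79) = 1
((q \/ ~r) -> (p -> r)): min(1, 1 − 0.21 + 1) = 1
~r: Łukasiewicz ¬ gives 1 − 0.79 = 0.21
(p /\ r) = min(0.1, 0.79) = 0.1
(~r -> (p /\ r)): min(1, 1 − 0.21 + 0.1) = 0.89
(((q \/ ~r) -> (p -> r)) /\ (~r -> (p /\ r))) = min(1, 0.89) = 0.89
~(((q \/ ~r) -> (p -> r)) /\ (~r -> (p /\ r))): Łukasiewicz ¬ gives 1 − 0.89 = 0.11
((q -> r) /\ ~(((q \/ ~r) -> (p -> r)) /\ (~r -> (p /\ r)))) = min(1, 0.11) = 0.11
((r -> (r \/ (r \/ q))) /\ ((q -> r) /\ ~(((q \/ ~r) -> (p -> r)) /\ (~r -> (p /\ r))))) = min(1, 0.11) = 0.11

0.11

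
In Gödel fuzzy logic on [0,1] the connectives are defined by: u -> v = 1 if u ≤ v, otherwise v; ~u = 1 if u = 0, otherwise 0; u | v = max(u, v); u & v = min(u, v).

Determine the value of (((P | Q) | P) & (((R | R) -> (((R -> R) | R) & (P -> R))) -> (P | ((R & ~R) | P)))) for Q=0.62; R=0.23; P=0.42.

(P | Q) = max(0.42, 0.62) = 0.62
((P | Q) | P) = max(0.62, 0.42) = 0.62
(R | R) = max(0.23, 0.23) = 0.23
(R -> R): 0.23 ≤ 0.23, so result = 1
((R -> R) | R) = max(1, 0.23) = 1
(P -> R): 0.42 > 0.23, so result = 0.23
(((R -> R) | R) & (P -> R)) = min(1, 0.23) = 0.23
((R | R) -> (((R -> R) | R) & (P -> R))): 0.23 ≤ 0.23, so result = 1
~R: Gödel ¬ of 0.23 = 0 (operand ≠ 0)
(R & ~R) = min(0.23, 0) = 0
((R & ~R) | P) = max(0, 0.42) = 0.42
(P | ((R & ~R) | P)) = max(0.42, 0.42) = 0.42
(((R | R) -> (((R -> R) | R) & (P -> R))) -> (P | ((R & ~R) | P))): 1 > 0.42, so result = 0.42
(((P | Q) | P) & (((R | R) -> (((R -> R) | R) & (P -> R))) -> (P | ((R & ~R) | P)))) = min(0.62, 0.42) = 0.42

0.42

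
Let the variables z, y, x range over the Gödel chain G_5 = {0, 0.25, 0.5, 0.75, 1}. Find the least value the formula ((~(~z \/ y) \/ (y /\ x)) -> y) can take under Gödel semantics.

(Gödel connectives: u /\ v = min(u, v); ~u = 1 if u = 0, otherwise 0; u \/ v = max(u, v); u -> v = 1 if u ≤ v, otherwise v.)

0.00

The minimum is attained at z = 0.25, y = 0, x = 0:
  ~z: Gödel ¬ of 0.25 = 0 (operand ≠ 0)
  (~z \/ y) = max(0, 0) = 0
  ~(~z \/ y): Gödel ¬ of 0 = 1 (operand is 0)
  (y /\ x) = min(0, 0) = 0
  (~(~z \/ y) \/ (y /\ x)) = max(1, 0) = 1
  ((~(~z \/ y) \/ (y /\ x)) -> y): 1 > 0, so result = 0
Checking all 125 assignments confirms none give a value below 0.00.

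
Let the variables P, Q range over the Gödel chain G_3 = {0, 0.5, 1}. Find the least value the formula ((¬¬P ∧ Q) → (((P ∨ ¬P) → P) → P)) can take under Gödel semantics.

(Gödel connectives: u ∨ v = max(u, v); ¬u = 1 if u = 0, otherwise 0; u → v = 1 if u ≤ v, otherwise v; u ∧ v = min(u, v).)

0.50

The minimum is attained at P = 0.5, Q = 1:
  ¬P: Gödel ¬ of 0.5 = 0 (operand ≠ 0)
  ¬¬P: Gödel ¬ of 0 = 1 (operand is 0)
  (¬¬P ∧ Q) = min(1, 1) = 1
  ¬P: Gödel ¬ of 0.5 = 0 (operand ≠ 0)
  (P ∨ ¬P) = max(0.5, 0) = 0.5
  ((P ∨ ¬P) → P): 0.5 ≤ 0.5, so result = 1
  (((P ∨ ¬P) → P) → P): 1 > 0.5, so result = 0.5
  ((¬¬P ∧ Q) → (((P ∨ ¬P) → P) → P)): 1 > 0.5, so result = 0.5
Checking all 9 assignments confirms none give a value below 0.50.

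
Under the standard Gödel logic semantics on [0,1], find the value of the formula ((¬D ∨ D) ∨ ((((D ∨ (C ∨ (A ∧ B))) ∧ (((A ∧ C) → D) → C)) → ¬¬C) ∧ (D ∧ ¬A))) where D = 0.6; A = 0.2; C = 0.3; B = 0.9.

¬D: Gödel ¬ of 0.6 = 0 (operand ≠ 0)
(¬D ∨ D) = max(0, 0.6) = 0.6
(A ∧ B) = min(0.2, 0.9) = 0.2
(C ∨ (A ∧ B)) = max(0.3, 0.2) = 0.3
(D ∨ (C ∨ (A ∧ B))) = max(0.6, 0.3) = 0.6
(A ∧ C) = min(0.2, 0.3) = 0.2
((A ∧ C) → D): 0.2 ≤ 0.6, so result = 1
(((A ∧ C) → D) → C): 1 > 0.3, so result = 0.3
((D ∨ (C ∨ (A ∧ B))) ∧ (((A ∧ C) → D) → C)) = min(0.6, 0.3) = 0.3
¬C: Gödel ¬ of 0.3 = 0 (operand ≠ 0)
¬¬C: Gödel ¬ of 0 = 1 (operand is 0)
(((D ∨ (C ∨ (A ∧ B))) ∧ (((A ∧ C) → D) → C)) → ¬¬C): 0.3 ≤ 1, so result = 1
¬A: Gödel ¬ of 0.2 = 0 (operand ≠ 0)
(D ∧ ¬A) = min(0.6, 0) = 0
((((D ∨ (C ∨ (A ∧ B))) ∧ (((A ∧ C) → D) → C)) → ¬¬C) ∧ (D ∧ ¬A)) = min(1, 0) = 0
((¬D ∨ D) ∨ ((((D ∨ (C ∨ (A ∧ B))) ∧ (((A ∧ C) → D) → C)) → ¬¬C) ∧ (D ∧ ¬A))) = max(0.6, 0) = 0.6

0.60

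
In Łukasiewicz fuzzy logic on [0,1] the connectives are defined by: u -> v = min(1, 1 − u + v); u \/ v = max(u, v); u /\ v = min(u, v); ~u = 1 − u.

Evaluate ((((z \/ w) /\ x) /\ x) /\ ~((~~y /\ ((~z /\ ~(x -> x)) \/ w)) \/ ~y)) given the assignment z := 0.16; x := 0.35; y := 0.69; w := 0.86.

(z \/ w) = max(0.16, 0.86) = 0.86
((z \/ w) /\ x) = min(0.86, 0.35) = 0.35
(((z \/ w) /\ x) /\ x) = min(0.35, 0.35) = 0.35
~y: Łukasiewicz ¬ gives 1 − 0.69 = 0.31
~~y: Łukasiewicz ¬ gives 1 − 0.31 = 0.69
~z: Łukasiewicz ¬ gives 1 − 0.16 = 0.84
(x -> x): min(1, 1 − 0.35 + 0.35) = 1
~(x -> x): Łukasiewicz ¬ gives 1 − 1 = 0
(~z /\ ~(x -> x)) = min(0.84, 0) = 0
((~z /\ ~(x -> x)) \/ w) = max(0, 0.86) = 0.86
(~~y /\ ((~z /\ ~(x -> x)) \/ w)) = min(0.69, 0.86) = 0.69
~y: Łukasiewicz ¬ gives 1 − 0.69 = 0.31
((~~y /\ ((~z /\ ~(x -> x)) \/ w)) \/ ~y) = max(0.69, 0.31) = 0.69
~((~~y /\ ((~z /\ ~(x -> x)) \/ w)) \/ ~y): Łukasiewicz ¬ gives 1 − 0.69 = 0.31
((((z \/ w) /\ x) /\ x) /\ ~((~~y /\ ((~z /\ ~(x -> x)) \/ w)) \/ ~y)) = min(0.35, 0.31) = 0.31

0.31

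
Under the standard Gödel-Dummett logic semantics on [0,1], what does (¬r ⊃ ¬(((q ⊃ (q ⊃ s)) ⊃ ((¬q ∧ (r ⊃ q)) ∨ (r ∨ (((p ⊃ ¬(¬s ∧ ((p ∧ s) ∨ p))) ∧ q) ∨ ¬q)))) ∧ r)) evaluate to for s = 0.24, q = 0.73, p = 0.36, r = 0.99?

¬r: Gödel ¬ of 0.99 = 0 (operand ≠ 0)
(q ⊃ s): 0.73 > 0.24, so result = 0.24
(q ⊃ (q ⊃ s)): 0.73 > 0.24, so result = 0.24
¬q: Gödel ¬ of 0.73 = 0 (operand ≠ 0)
(r ⊃ q): 0.99 > 0.73, so result = 0.73
(¬q ∧ (r ⊃ q)) = min(0, 0.73) = 0
¬s: Gödel ¬ of 0.24 = 0 (operand ≠ 0)
(p ∧ s) = min(0.36, 0.24) = 0.24
((p ∧ s) ∨ p) = max(0.24, 0.36) = 0.36
(¬s ∧ ((p ∧ s) ∨ p)) = min(0, 0.36) = 0
¬(¬s ∧ ((p ∧ s) ∨ p)): Gödel ¬ of 0 = 1 (operand is 0)
(p ⊃ ¬(¬s ∧ ((p ∧ s) ∨ p))): 0.36 ≤ 1, so result = 1
((p ⊃ ¬(¬s ∧ ((p ∧ s) ∨ p))) ∧ q) = min(1, 0.73) = 0.73
¬q: Gödel ¬ of 0.73 = 0 (operand ≠ 0)
(((p ⊃ ¬(¬s ∧ ((p ∧ s) ∨ p))) ∧ q) ∨ ¬q) = max(0.73, 0) = 0.73
(r ∨ (((p ⊃ ¬(¬s ∧ ((p ∧ s) ∨ p))) ∧ q) ∨ ¬q)) = max(0.99, 0.73) = 0.99
((¬q ∧ (r ⊃ q)) ∨ (r ∨ (((p ⊃ ¬(¬s ∧ ((p ∧ s) ∨ p))) ∧ q) ∨ ¬q))) = max(0, 0.99) = 0.99
((q ⊃ (q ⊃ s)) ⊃ ((¬q ∧ (r ⊃ q)) ∨ (r ∨ (((p ⊃ ¬(¬s ∧ ((p ∧ s) ∨ p))) ∧ q) ∨ ¬q)))): 0.24 ≤ 0.99, so result = 1
(((q ⊃ (q ⊃ s)) ⊃ ((¬q ∧ (r ⊃ q)) ∨ (r ∨ (((p ⊃ ¬(¬s ∧ ((p ∧ s) ∨ p))) ∧ q) ∨ ¬q)))) ∧ r) = min(1, 0.99) = 0.99
¬(((q ⊃ (q ⊃ s)) ⊃ ((¬q ∧ (r ⊃ q)) ∨ (r ∨ (((p ⊃ ¬(¬s ∧ ((p ∧ s) ∨ p))) ∧ q) ∨ ¬q)))) ∧ r): Gödel ¬ of 0.99 = 0 (operand ≠ 0)
(¬r ⊃ ¬(((q ⊃ (q ⊃ s)) ⊃ ((¬q ∧ (r ⊃ q)) ∨ (r ∨ (((p ⊃ ¬(¬s ∧ ((p ∧ s) ∨ p))) ∧ q) ∨ ¬q)))) ∧ r)): 0 ≤ 0, so result = 1

1.00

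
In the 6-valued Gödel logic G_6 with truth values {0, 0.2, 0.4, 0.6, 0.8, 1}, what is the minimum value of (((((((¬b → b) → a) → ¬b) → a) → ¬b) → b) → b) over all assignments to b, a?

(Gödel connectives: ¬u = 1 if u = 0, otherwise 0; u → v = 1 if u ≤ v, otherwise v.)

The minimum is attained at b = 0.2, a = 0.2:
  ¬b: Gödel ¬ of 0.2 = 0 (operand ≠ 0)
  (¬b → b): 0 ≤ 0.2, so result = 1
  ((¬b → b) → a): 1 > 0.2, so result = 0.2
  ¬b: Gödel ¬ of 0.2 = 0 (operand ≠ 0)
  (((¬b → b) → a) → ¬b): 0.2 > 0, so result = 0
  ((((¬b → b) → a) → ¬b) → a): 0 ≤ 0.2, so result = 1
  ¬b: Gödel ¬ of 0.2 = 0 (operand ≠ 0)
  (((((¬b → b) → a) → ¬b) → a) → ¬b): 1 > 0, so result = 0
  ((((((¬b → b) → a) → ¬b) → a) → ¬b) → b): 0 ≤ 0.2, so result = 1
  (((((((¬b → b) → a) → ¬b) → a) → ¬b) → b) → b): 1 > 0.2, so result = 0.2
Checking all 36 assignments confirms none give a value below 0.20.

0.20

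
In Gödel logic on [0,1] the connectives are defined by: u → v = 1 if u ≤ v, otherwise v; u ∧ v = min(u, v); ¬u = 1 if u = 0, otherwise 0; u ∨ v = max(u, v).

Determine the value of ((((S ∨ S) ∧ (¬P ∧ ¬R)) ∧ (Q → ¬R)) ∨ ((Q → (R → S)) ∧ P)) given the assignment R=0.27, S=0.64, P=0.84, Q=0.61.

(S ∨ S) = max(0.64, 0.64) = 0.64
¬P: Gödel ¬ of 0.84 = 0 (operand ≠ 0)
¬R: Gödel ¬ of 0.27 = 0 (operand ≠ 0)
(¬P ∧ ¬R) = min(0, 0) = 0
((S ∨ S) ∧ (¬P ∧ ¬R)) = min(0.64, 0) = 0
¬R: Gödel ¬ of 0.27 = 0 (operand ≠ 0)
(Q → ¬R): 0.61 > 0, so result = 0
(((S ∨ S) ∧ (¬P ∧ ¬R)) ∧ (Q → ¬R)) = min(0, 0) = 0
(R → S): 0.27 ≤ 0.64, so result = 1
(Q → (R → S)): 0.61 ≤ 1, so result = 1
((Q → (R → S)) ∧ P) = min(1, 0.84) = 0.84
((((S ∨ S) ∧ (¬P ∧ ¬R)) ∧ (Q → ¬R)) ∨ ((Q → (R → S)) ∧ P)) = max(0, 0.84) = 0.84

0.84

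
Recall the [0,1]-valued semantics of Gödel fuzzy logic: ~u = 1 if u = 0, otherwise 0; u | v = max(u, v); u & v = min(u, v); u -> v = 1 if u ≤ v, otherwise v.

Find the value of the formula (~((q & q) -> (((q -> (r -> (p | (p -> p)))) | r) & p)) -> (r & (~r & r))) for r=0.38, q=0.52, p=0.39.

(q & q) = min(0.52, 0.52) = 0.52
(p -> p): 0.39 ≤ 0.39, so result = 1
(p | (p -> p)) = max(0.39, 1) = 1
(r -> (p | (p -> p))): 0.38 ≤ 1, so result = 1
(q -> (r -> (p | (p -> p)))): 0.52 ≤ 1, so result = 1
((q -> (r -> (p | (p -> p)))) | r) = max(1, 0.38) = 1
(((q -> (r -> (p | (p -> p)))) | r) & p) = min(1, 0.39) = 0.39
((q & q) -> (((q -> (r -> (p | (p -> p)))) | r) & p)): 0.52 > 0.39, so result = 0.39
~((q & q) -> (((q -> (r -> (p | (p -> p)))) | r) & p)): Gödel ¬ of 0.39 = 0 (operand ≠ 0)
~r: Gödel ¬ of 0.38 = 0 (operand ≠ 0)
(~r & r) = min(0, 0.38) = 0
(r & (~r & r)) = min(0.38, 0) = 0
(~((q & q) -> (((q -> (r -> (p | (p -> p)))) | r) & p)) -> (r & (~r & r))): 0 ≤ 0, so result = 1

1.00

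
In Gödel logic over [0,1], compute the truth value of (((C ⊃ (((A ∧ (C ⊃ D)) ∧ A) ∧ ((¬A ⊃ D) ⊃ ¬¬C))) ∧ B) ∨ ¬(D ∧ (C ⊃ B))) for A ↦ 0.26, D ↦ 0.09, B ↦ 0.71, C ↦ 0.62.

0.09

(C ⊃ D): 0.62 > 0.09, so result = 0.09
(A ∧ (C ⊃ D)) = min(0.26, 0.09) = 0.09
((A ∧ (C ⊃ D)) ∧ A) = min(0.09, 0.26) = 0.09
¬A: Gödel ¬ of 0.26 = 0 (operand ≠ 0)
(¬A ⊃ D): 0 ≤ 0.09, so result = 1
¬C: Gödel ¬ of 0.62 = 0 (operand ≠ 0)
¬¬C: Gödel ¬ of 0 = 1 (operand is 0)
((¬A ⊃ D) ⊃ ¬¬C): 1 ≤ 1, so result = 1
(((A ∧ (C ⊃ D)) ∧ A) ∧ ((¬A ⊃ D) ⊃ ¬¬C)) = min(0.09, 1) = 0.09
(C ⊃ (((A ∧ (C ⊃ D)) ∧ A) ∧ ((¬A ⊃ D) ⊃ ¬¬C))): 0.62 > 0.09, so result = 0.09
((C ⊃ (((A ∧ (C ⊃ D)) ∧ A) ∧ ((¬A ⊃ D) ⊃ ¬¬C))) ∧ B) = min(0.09, 0.71) = 0.09
(C ⊃ B): 0.62 ≤ 0.71, so result = 1
(D ∧ (C ⊃ B)) = min(0.09, 1) = 0.09
¬(D ∧ (C ⊃ B)): Gödel ¬ of 0.09 = 0 (operand ≠ 0)
(((C ⊃ (((A ∧ (C ⊃ D)) ∧ A) ∧ ((¬A ⊃ D) ⊃ ¬¬C))) ∧ B) ∨ ¬(D ∧ (C ⊃ B))) = max(0.09, 0) = 0.09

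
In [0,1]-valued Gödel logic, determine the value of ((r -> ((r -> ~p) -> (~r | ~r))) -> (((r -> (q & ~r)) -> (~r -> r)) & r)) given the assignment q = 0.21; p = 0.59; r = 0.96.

~p: Gödel ¬ of 0.59 = 0 (operand ≠ 0)
(r -> ~p): 0.96 > 0, so result = 0
~r: Gödel ¬ of 0.96 = 0 (operand ≠ 0)
~r: Gödel ¬ of 0.96 = 0 (operand ≠ 0)
(~r | ~r) = max(0, 0) = 0
((r -> ~p) -> (~r | ~r)): 0 ≤ 0, so result = 1
(r -> ((r -> ~p) -> (~r | ~r))): 0.96 ≤ 1, so result = 1
~r: Gödel ¬ of 0.96 = 0 (operand ≠ 0)
(q & ~r) = min(0.21, 0) = 0
(r -> (q & ~r)): 0.96 > 0, so result = 0
~r: Gödel ¬ of 0.96 = 0 (operand ≠ 0)
(~r -> r): 0 ≤ 0.96, so result = 1
((r -> (q & ~r)) -> (~r -> r)): 0 ≤ 1, so result = 1
(((r -> (q & ~r)) -> (~r -> r)) & r) = min(1, 0.96) = 0.96
((r -> ((r -> ~p) -> (~r | ~r))) -> (((r -> (q & ~r)) -> (~r -> r)) & r)): 1 > 0.96, so result = 0.96

0.96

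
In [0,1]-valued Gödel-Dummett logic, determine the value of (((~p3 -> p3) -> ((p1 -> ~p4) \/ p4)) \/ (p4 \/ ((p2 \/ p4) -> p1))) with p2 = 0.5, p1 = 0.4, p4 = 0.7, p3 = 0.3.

~p3: Gödel ¬ of 0.3 = 0 (operand ≠ 0)
(~p3 -> p3): 0 ≤ 0.3, so result = 1
~p4: Gödel ¬ of 0.7 = 0 (operand ≠ 0)
(p1 -> ~p4): 0.4 > 0, so result = 0
((p1 -> ~p4) \/ p4) = max(0, 0.7) = 0.7
((~p3 -> p3) -> ((p1 -> ~p4) \/ p4)): 1 > 0.7, so result = 0.7
(p2 \/ p4) = max(0.5, 0.7) = 0.7
((p2 \/ p4) -> p1): 0.7 > 0.4, so result = 0.4
(p4 \/ ((p2 \/ p4) -> p1)) = max(0.7, 0.4) = 0.7
(((~p3 -> p3) -> ((p1 -> ~p4) \/ p4)) \/ (p4 \/ ((p2 \/ p4) -> p1))) = max(0.7, 0.7) = 0.7

0.70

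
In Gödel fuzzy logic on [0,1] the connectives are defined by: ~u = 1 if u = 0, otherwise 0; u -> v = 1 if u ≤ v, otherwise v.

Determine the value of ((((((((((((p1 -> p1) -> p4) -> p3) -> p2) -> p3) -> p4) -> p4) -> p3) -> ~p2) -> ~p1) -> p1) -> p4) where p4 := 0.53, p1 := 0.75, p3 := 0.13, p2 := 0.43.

(p1 -> p1): 0.75 ≤ 0.75, so result = 1
((p1 -> p1) -> p4): 1 > 0.53, so result = 0.53
(((p1 -> p1) -> p4) -> p3): 0.53 > 0.13, so result = 0.13
((((p1 -> p1) -> p4) -> p3) -> p2): 0.13 ≤ 0.43, so result = 1
(((((p1 -> p1) -> p4) -> p3) -> p2) -> p3): 1 > 0.13, so result = 0.13
((((((p1 -> p1) -> p4) -> p3) -> p2) -> p3) -> p4): 0.13 ≤ 0.53, so result = 1
(((((((p1 -> p1) -> p4) -> p3) -> p2) -> p3) -> p4) -> p4): 1 > 0.53, so result = 0.53
((((((((p1 -> p1) -> p4) -> p3) -> p2) -> p3) -> p4) -> p4) -> p3): 0.53 > 0.13, so result = 0.13
~p2: Gödel ¬ of 0.43 = 0 (operand ≠ 0)
(((((((((p1 -> p1) -> p4) -> p3) -> p2) -> p3) -> p4) -> p4) -> p3) -> ~p2): 0.13 > 0, so result = 0
~p1: Gödel ¬ of 0.75 = 0 (operand ≠ 0)
((((((((((p1 -> p1) -> p4) -> p3) -> p2) -> p3) -> p4) -> p4) -> p3) -> ~p2) -> ~p1): 0 ≤ 0, so result = 1
(((((((((((p1 -> p1) -> p4) -> p3) -> p2) -> p3) -> p4) -> p4) -> p3) -> ~p2) -> ~p1) -> p1): 1 > 0.75, so result = 0.75
((((((((((((p1 -> p1) -> p4) -> p3) -> p2) -> p3) -> p4) -> p4) -> p3) -> ~p2) -> ~p1) -> p1) -> p4): 0.75 > 0.53, so result = 0.53

0.53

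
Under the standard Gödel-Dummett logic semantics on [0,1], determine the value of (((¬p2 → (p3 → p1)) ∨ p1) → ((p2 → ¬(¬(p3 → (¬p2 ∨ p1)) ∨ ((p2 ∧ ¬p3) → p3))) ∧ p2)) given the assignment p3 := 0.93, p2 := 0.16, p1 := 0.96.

0.00

¬p2: Gödel ¬ of 0.16 = 0 (operand ≠ 0)
(p3 → p1): 0.93 ≤ 0.96, so result = 1
(¬p2 → (p3 → p1)): 0 ≤ 1, so result = 1
((¬p2 → (p3 → p1)) ∨ p1) = max(1, 0.96) = 1
¬p2: Gödel ¬ of 0.16 = 0 (operand ≠ 0)
(¬p2 ∨ p1) = max(0, 0.96) = 0.96
(p3 → (¬p2 ∨ p1)): 0.93 ≤ 0.96, so result = 1
¬(p3 → (¬p2 ∨ p1)): Gödel ¬ of 1 = 0 (operand ≠ 0)
¬p3: Gödel ¬ of 0.93 = 0 (operand ≠ 0)
(p2 ∧ ¬p3) = min(0.16, 0) = 0
((p2 ∧ ¬p3) → p3): 0 ≤ 0.93, so result = 1
(¬(p3 → (¬p2 ∨ p1)) ∨ ((p2 ∧ ¬p3) → p3)) = max(0, 1) = 1
¬(¬(p3 → (¬p2 ∨ p1)) ∨ ((p2 ∧ ¬p3) → p3)): Gödel ¬ of 1 = 0 (operand ≠ 0)
(p2 → ¬(¬(p3 → (¬p2 ∨ p1)) ∨ ((p2 ∧ ¬p3) → p3))): 0.16 > 0, so result = 0
((p2 → ¬(¬(p3 → (¬p2 ∨ p1)) ∨ ((p2 ∧ ¬p3) → p3))) ∧ p2) = min(0, 0.16) = 0
(((¬p2 → (p3 → p1)) ∨ p1) → ((p2 → ¬(¬(p3 → (¬p2 ∨ p1)) ∨ ((p2 ∧ ¬p3) → p3))) ∧ p2)): 1 > 0, so result = 0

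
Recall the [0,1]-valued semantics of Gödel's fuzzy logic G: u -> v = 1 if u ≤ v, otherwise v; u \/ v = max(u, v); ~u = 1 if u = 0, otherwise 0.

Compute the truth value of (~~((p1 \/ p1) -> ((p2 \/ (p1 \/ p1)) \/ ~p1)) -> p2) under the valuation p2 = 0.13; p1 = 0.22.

(p1 \/ p1) = max(0.22, 0.22) = 0.22
(p1 \/ p1) = max(0.22, 0.22) = 0.22
(p2 \/ (p1 \/ p1)) = max(0.13, 0.22) = 0.22
~p1: Gödel ¬ of 0.22 = 0 (operand ≠ 0)
((p2 \/ (p1 \/ p1)) \/ ~p1) = max(0.22, 0) = 0.22
((p1 \/ p1) -> ((p2 \/ (p1 \/ p1)) \/ ~p1)): 0.22 ≤ 0.22, so result = 1
~((p1 \/ p1) -> ((p2 \/ (p1 \/ p1)) \/ ~p1)): Gödel ¬ of 1 = 0 (operand ≠ 0)
~~((p1 \/ p1) -> ((p2 \/ (p1 \/ p1)) \/ ~p1)): Gödel ¬ of 0 = 1 (operand is 0)
(~~((p1 \/ p1) -> ((p2 \/ (p1 \/ p1)) \/ ~p1)) -> p2): 1 > 0.13, so result = 0.13

0.13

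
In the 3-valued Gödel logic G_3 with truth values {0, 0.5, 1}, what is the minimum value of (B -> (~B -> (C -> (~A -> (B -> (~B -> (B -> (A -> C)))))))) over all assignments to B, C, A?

Every assignment gives 1. For instance at B = 0, C = 0, A = 0:
  ~B: Gödel ¬ of 0 = 1 (operand is 0)
  ~A: Gödel ¬ of 0 = 1 (operand is 0)
  ~B: Gödel ¬ of 0 = 1 (operand is 0)
  (A -> C): 0 ≤ 0, so result = 1
  (B -> (A -> C)): 0 ≤ 1, so result = 1
  (~B -> (B -> (A -> C))): 1 ≤ 1, so result = 1
  (B -> (~B -> (B -> (A -> C)))): 0 ≤ 1, so result = 1
  (~A -> (B -> (~B -> (B -> (A -> C))))): 1 ≤ 1, so result = 1
  (C -> (~A -> (B -> (~B -> (B -> (A -> C)))))): 0 ≤ 1, so result = 1
  (~B -> (C -> (~A -> (B -> (~B -> (B -> (A -> C))))))): 1 ≤ 1, so result = 1
  (B -> (~B -> (C -> (~A -> (B -> (~B -> (B -> (A -> C)))))))): 0 ≤ 1, so result = 1
All 27 assignments give value 1 — the formula is a G_3-tautology.

1.00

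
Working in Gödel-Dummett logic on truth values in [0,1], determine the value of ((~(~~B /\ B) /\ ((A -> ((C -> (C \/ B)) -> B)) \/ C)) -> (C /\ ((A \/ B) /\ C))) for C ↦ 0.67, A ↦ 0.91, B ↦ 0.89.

1.00

~B: Gödel ¬ of 0.89 = 0 (operand ≠ 0)
~~B: Gödel ¬ of 0 = 1 (operand is 0)
(~~B /\ B) = min(1, 0.89) = 0.89
~(~~B /\ B): Gödel ¬ of 0.89 = 0 (operand ≠ 0)
(C \/ B) = max(0.67, 0.89) = 0.89
(C -> (C \/ B)): 0.67 ≤ 0.89, so result = 1
((C -> (C \/ B)) -> B): 1 > 0.89, so result = 0.89
(A -> ((C -> (C \/ B)) -> B)): 0.91 > 0.89, so result = 0.89
((A -> ((C -> (C \/ B)) -> B)) \/ C) = max(0.89, 0.67) = 0.89
(~(~~B /\ B) /\ ((A -> ((C -> (C \/ B)) -> B)) \/ C)) = min(0, 0.89) = 0
(A \/ B) = max(0.91, 0.89) = 0.91
((A \/ B) /\ C) = min(0.91, 0.67) = 0.67
(C /\ ((A \/ B) /\ C)) = min(0.67, 0.67) = 0.67
((~(~~B /\ B) /\ ((A -> ((C -> (C \/ B)) -> B)) \/ C)) -> (C /\ ((A \/ B) /\ C))): 0 ≤ 0.67, so result = 1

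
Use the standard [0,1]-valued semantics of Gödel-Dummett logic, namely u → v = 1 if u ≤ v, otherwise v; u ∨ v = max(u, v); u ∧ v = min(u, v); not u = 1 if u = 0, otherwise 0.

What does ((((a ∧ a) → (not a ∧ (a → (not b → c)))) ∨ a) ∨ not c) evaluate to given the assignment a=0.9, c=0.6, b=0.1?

(a ∧ a) = min(0.9, 0.9) = 0.9
not a: Gödel ¬ of 0.9 = 0 (operand ≠ 0)
not b: Gödel ¬ of 0.1 = 0 (operand ≠ 0)
(not b → c): 0 ≤ 0.6, so result = 1
(a → (not b → c)): 0.9 ≤ 1, so result = 1
(not a ∧ (a → (not b → c))) = min(0, 1) = 0
((a ∧ a) → (not a ∧ (a → (not b → c)))): 0.9 > 0, so result = 0
(((a ∧ a) → (not a ∧ (a → (not b → c)))) ∨ a) = max(0, 0.9) = 0.9
not c: Gödel ¬ of 0.6 = 0 (operand ≠ 0)
((((a ∧ a) → (not a ∧ (a → (not b → c)))) ∨ a) ∨ not c) = max(0.9, 0) = 0.9

0.90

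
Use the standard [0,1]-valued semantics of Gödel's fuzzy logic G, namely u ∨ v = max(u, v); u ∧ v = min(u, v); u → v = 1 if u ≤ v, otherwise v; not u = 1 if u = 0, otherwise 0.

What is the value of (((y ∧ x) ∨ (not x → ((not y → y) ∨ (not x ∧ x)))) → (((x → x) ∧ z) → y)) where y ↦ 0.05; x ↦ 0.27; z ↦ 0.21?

(y ∧ x) = min(0.05, 0.27) = 0.05
not x: Gödel ¬ of 0.27 = 0 (operand ≠ 0)
not y: Gödel ¬ of 0.05 = 0 (operand ≠ 0)
(not y → y): 0 ≤ 0.05, so result = 1
not x: Gödel ¬ of 0.27 = 0 (operand ≠ 0)
(not x ∧ x) = min(0, 0.27) = 0
((not y → y) ∨ (not x ∧ x)) = max(1, 0) = 1
(not x → ((not y → y) ∨ (not x ∧ x))): 0 ≤ 1, so result = 1
((y ∧ x) ∨ (not x → ((not y → y) ∨ (not x ∧ x)))) = max(0.05, 1) = 1
(x → x): 0.27 ≤ 0.27, so result = 1
((x → x) ∧ z) = min(1, 0.21) = 0.21
(((x → x) ∧ z) → y): 0.21 > 0.05, so result = 0.05
(((y ∧ x) ∨ (not x → ((not y → y) ∨ (not x ∧ x)))) → (((x → x) ∧ z) → y)): 1 > 0.05, so result = 0.05

0.05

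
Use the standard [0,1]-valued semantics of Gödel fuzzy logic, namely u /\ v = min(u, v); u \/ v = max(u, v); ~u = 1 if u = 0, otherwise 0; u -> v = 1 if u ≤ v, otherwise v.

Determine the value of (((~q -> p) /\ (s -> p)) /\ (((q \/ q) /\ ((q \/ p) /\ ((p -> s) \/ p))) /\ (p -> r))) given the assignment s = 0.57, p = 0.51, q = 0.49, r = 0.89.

0.49

~q: Gödel ¬ of 0.49 = 0 (operand ≠ 0)
(~q -> p): 0 ≤ 0.51, so result = 1
(s -> p): 0.57 > 0.51, so result = 0.51
((~q -> p) /\ (s -> p)) = min(1, 0.51) = 0.51
(q \/ q) = max(0.49, 0.49) = 0.49
(q \/ p) = max(0.49, 0.51) = 0.51
(p -> s): 0.51 ≤ 0.57, so result = 1
((p -> s) \/ p) = max(1, 0.51) = 1
((q \/ p) /\ ((p -> s) \/ p)) = min(0.51, 1) = 0.51
((q \/ q) /\ ((q \/ p) /\ ((p -> s) \/ p))) = min(0.49, 0.51) = 0.49
(p -> r): 0.51 ≤ 0.89, so result = 1
(((q \/ q) /\ ((q \/ p) /\ ((p -> s) \/ p))) /\ (p -> r)) = min(0.49, 1) = 0.49
(((~q -> p) /\ (s -> p)) /\ (((q \/ q) /\ ((q \/ p) /\ ((p -> s) \/ p))) /\ (p -> r))) = min(0.51, 0.49) = 0.49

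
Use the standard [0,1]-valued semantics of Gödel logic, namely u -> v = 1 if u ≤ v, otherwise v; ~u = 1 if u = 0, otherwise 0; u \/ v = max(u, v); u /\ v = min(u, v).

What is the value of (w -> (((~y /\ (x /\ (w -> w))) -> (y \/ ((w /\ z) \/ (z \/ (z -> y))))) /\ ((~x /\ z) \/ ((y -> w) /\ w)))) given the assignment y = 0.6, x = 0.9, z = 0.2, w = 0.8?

~y: Gödel ¬ of 0.6 = 0 (operand ≠ 0)
(w -> w): 0.8 ≤ 0.8, so result = 1
(x /\ (w -> w)) = min(0.9, 1) = 0.9
(~y /\ (x /\ (w -> w))) = min(0, 0.9) = 0
(w /\ z) = min(0.8, 0.2) = 0.2
(z -> y): 0.2 ≤ 0.6, so result = 1
(z \/ (z -> y)) = max(0.2, 1) = 1
((w /\ z) \/ (z \/ (z -> y))) = max(0.2, 1) = 1
(y \/ ((w /\ z) \/ (z \/ (z -> y)))) = max(0.6, 1) = 1
((~y /\ (x /\ (w -> w))) -> (y \/ ((w /\ z) \/ (z \/ (z -> y))))): 0 ≤ 1, so result = 1
~x: Gödel ¬ of 0.9 = 0 (operand ≠ 0)
(~x /\ z) = min(0, 0.2) = 0
(y -> w): 0.6 ≤ 0.8, so result = 1
((y -> w) /\ w) = min(1, 0.8) = 0.8
((~x /\ z) \/ ((y -> w) /\ w)) = max(0, 0.8) = 0.8
(((~y /\ (x /\ (w -> w))) -> (y \/ ((w /\ z) \/ (z \/ (z -> y))))) /\ ((~x /\ z) \/ ((y -> w) /\ w))) = min(1, 0.8) = 0.8
(w -> (((~y /\ (x /\ (w -> w))) -> (y \/ ((w /\ z) \/ (z \/ (z -> y))))) /\ ((~x /\ z) \/ ((y -> w) /\ w)))): 0.8 ≤ 0.8, so result = 1

1.00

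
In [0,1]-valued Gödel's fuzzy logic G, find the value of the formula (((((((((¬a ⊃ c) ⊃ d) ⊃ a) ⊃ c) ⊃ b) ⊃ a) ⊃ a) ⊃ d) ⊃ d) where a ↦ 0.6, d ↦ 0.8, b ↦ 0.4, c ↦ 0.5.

0.80

¬a: Gödel ¬ of 0.6 = 0 (operand ≠ 0)
(¬a ⊃ c): 0 ≤ 0.5, so result = 1
((¬a ⊃ c) ⊃ d): 1 > 0.8, so result = 0.8
(((¬a ⊃ c) ⊃ d) ⊃ a): 0.8 > 0.6, so result = 0.6
((((¬a ⊃ c) ⊃ d) ⊃ a) ⊃ c): 0.6 > 0.5, so result = 0.5
(((((¬a ⊃ c) ⊃ d) ⊃ a) ⊃ c) ⊃ b): 0.5 > 0.4, so result = 0.4
((((((¬a ⊃ c) ⊃ d) ⊃ a) ⊃ c) ⊃ b) ⊃ a): 0.4 ≤ 0.6, so result = 1
(((((((¬a ⊃ c) ⊃ d) ⊃ a) ⊃ c) ⊃ b) ⊃ a) ⊃ a): 1 > 0.6, so result = 0.6
((((((((¬a ⊃ c) ⊃ d) ⊃ a) ⊃ c) ⊃ b) ⊃ a) ⊃ a) ⊃ d): 0.6 ≤ 0.8, so result = 1
(((((((((¬a ⊃ c) ⊃ d) ⊃ a) ⊃ c) ⊃ b) ⊃ a) ⊃ a) ⊃ d) ⊃ d): 1 > 0.8, so result = 0.8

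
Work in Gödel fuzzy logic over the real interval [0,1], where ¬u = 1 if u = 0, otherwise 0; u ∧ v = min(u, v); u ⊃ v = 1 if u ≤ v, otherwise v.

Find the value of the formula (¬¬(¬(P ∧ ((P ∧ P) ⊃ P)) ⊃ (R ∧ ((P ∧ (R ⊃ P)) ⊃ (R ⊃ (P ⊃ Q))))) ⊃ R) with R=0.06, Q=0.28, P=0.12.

0.06

(P ∧ P) = min(0.12, 0.12) = 0.12
((P ∧ P) ⊃ P): 0.12 ≤ 0.12, so result = 1
(P ∧ ((P ∧ P) ⊃ P)) = min(0.12, 1) = 0.12
¬(P ∧ ((P ∧ P) ⊃ P)): Gödel ¬ of 0.12 = 0 (operand ≠ 0)
(R ⊃ P): 0.06 ≤ 0.12, so result = 1
(P ∧ (R ⊃ P)) = min(0.12, 1) = 0.12
(P ⊃ Q): 0.12 ≤ 0.28, so result = 1
(R ⊃ (P ⊃ Q)): 0.06 ≤ 1, so result = 1
((P ∧ (R ⊃ P)) ⊃ (R ⊃ (P ⊃ Q))): 0.12 ≤ 1, so result = 1
(R ∧ ((P ∧ (R ⊃ P)) ⊃ (R ⊃ (P ⊃ Q)))) = min(0.06, 1) = 0.06
(¬(P ∧ ((P ∧ P) ⊃ P)) ⊃ (R ∧ ((P ∧ (R ⊃ P)) ⊃ (R ⊃ (P ⊃ Q))))): 0 ≤ 0.06, so result = 1
¬(¬(P ∧ ((P ∧ P) ⊃ P)) ⊃ (R ∧ ((P ∧ (R ⊃ P)) ⊃ (R ⊃ (P ⊃ Q))))): Gödel ¬ of 1 = 0 (operand ≠ 0)
¬¬(¬(P ∧ ((P ∧ P) ⊃ P)) ⊃ (R ∧ ((P ∧ (R ⊃ P)) ⊃ (R ⊃ (P ⊃ Q))))): Gödel ¬ of 0 = 1 (operand is 0)
(¬¬(¬(P ∧ ((P ∧ P) ⊃ P)) ⊃ (R ∧ ((P ∧ (R ⊃ P)) ⊃ (R ⊃ (P ⊃ Q))))) ⊃ R): 1 > 0.06, so result = 0.06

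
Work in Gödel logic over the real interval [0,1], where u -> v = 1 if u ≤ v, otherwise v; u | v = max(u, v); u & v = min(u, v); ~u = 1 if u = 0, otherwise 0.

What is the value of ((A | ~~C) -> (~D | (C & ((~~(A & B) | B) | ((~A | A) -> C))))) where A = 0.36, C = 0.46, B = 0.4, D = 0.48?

~C: Gödel ¬ of 0.46 = 0 (operand ≠ 0)
~~C: Gödel ¬ of 0 = 1 (operand is 0)
(A | ~~C) = max(0.36, 1) = 1
~D: Gödel ¬ of 0.48 = 0 (operand ≠ 0)
(A & B) = min(0.36, 0.4) = 0.36
~(A & B): Gödel ¬ of 0.36 = 0 (operand ≠ 0)
~~(A & B): Gödel ¬ of 0 = 1 (operand is 0)
(~~(A & B) | B) = max(1, 0.4) = 1
~A: Gödel ¬ of 0.36 = 0 (operand ≠ 0)
(~A | A) = max(0, 0.36) = 0.36
((~A | A) -> C): 0.36 ≤ 0.46, so result = 1
((~~(A & B) | B) | ((~A | A) -> C)) = max(1, 1) = 1
(C & ((~~(A & B) | B) | ((~A | A) -> C))) = min(0.46, 1) = 0.46
(~D | (C & ((~~(A & B) | B) | ((~A | A) -> C)))) = max(0, 0.46) = 0.46
((A | ~~C) -> (~D | (C & ((~~(A & B) | B) | ((~A | A) -> C))))): 1 > 0.46, so result = 0.46

0.46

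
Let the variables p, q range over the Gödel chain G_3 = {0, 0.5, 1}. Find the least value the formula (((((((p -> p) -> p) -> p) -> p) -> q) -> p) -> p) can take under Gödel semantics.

The minimum is attained at p = 0.5, q = 0:
  (p -> p): 0.5 ≤ 0.5, so result = 1
  ((p -> p) -> p): 1 > 0.5, so result = 0.5
  (((p -> p) -> p) -> p): 0.5 ≤ 0.5, so result = 1
  ((((p -> p) -> p) -> p) -> p): 1 > 0.5, so result = 0.5
  (((((p -> p) -> p) -> p) -> p) -> q): 0.5 > 0, so result = 0
  ((((((p -> p) -> p) -> p) -> p) -> q) -> p): 0 ≤ 0.5, so result = 1
  (((((((p -> p) -> p) -> p) -> p) -> q) -> p) -> p): 1 > 0.5, so result = 0.5
Checking all 9 assignments confirms none give a value below 0.50.

0.50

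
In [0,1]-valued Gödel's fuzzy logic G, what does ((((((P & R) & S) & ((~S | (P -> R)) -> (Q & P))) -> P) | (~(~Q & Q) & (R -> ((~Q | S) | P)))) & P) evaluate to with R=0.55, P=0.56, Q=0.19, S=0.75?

0.56

(P & R) = min(0.56, 0.55) = 0.55
((P & R) & S) = min(0.55, 0.75) = 0.55
~S: Gödel ¬ of 0.75 = 0 (operand ≠ 0)
(P -> R): 0.56 > 0.55, so result = 0.55
(~S | (P -> R)) = max(0, 0.55) = 0.55
(Q & P) = min(0.19, 0.56) = 0.19
((~S | (P -> R)) -> (Q & P)): 0.55 > 0.19, so result = 0.19
(((P & R) & S) & ((~S | (P -> R)) -> (Q & P))) = min(0.55, 0.19) = 0.19
((((P & R) & S) & ((~S | (P -> R)) -> (Q & P))) -> P): 0.19 ≤ 0.56, so result = 1
~Q: Gödel ¬ of 0.19 = 0 (operand ≠ 0)
(~Q & Q) = min(0, 0.19) = 0
~(~Q & Q): Gödel ¬ of 0 = 1 (operand is 0)
~Q: Gödel ¬ of 0.19 = 0 (operand ≠ 0)
(~Q | S) = max(0, 0.75) = 0.75
((~Q | S) | P) = max(0.75, 0.56) = 0.75
(R -> ((~Q | S) | P)): 0.55 ≤ 0.75, so result = 1
(~(~Q & Q) & (R -> ((~Q | S) | P))) = min(1, 1) = 1
(((((P & R) & S) & ((~S | (P -> R)) -> (Q & P))) -> P) | (~(~Q & Q) & (R -> ((~Q | S) | P)))) = max(1, 1) = 1
((((((P & R) & S) & ((~S | (P -> R)) -> (Q & P))) -> P) | (~(~Q & Q) & (R -> ((~Q | S) | P)))) & P) = min(1, 0.56) = 0.56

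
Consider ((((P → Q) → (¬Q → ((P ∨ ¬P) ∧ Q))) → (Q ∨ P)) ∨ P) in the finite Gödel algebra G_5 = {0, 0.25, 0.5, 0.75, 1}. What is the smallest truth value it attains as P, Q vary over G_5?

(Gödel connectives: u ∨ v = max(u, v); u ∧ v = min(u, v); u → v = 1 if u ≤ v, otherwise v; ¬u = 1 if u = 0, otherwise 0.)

The minimum is attained at P = 0, Q = 0.25:
  (P → Q): 0 ≤ 0.25, so result = 1
  ¬Q: Gödel ¬ of 0.25 = 0 (operand ≠ 0)
  ¬P: Gödel ¬ of 0 = 1 (operand is 0)
  (P ∨ ¬P) = max(0, 1) = 1
  ((P ∨ ¬P) ∧ Q) = min(1, 0.25) = 0.25
  (¬Q → ((P ∨ ¬P) ∧ Q)): 0 ≤ 0.25, so result = 1
  ((P → Q) → (¬Q → ((P ∨ ¬P) ∧ Q))): 1 ≤ 1, so result = 1
  (Q ∨ P) = max(0.25, 0) = 0.25
  (((P → Q) → (¬Q → ((P ∨ ¬P) ∧ Q))) → (Q ∨ P)): 1 > 0.25, so result = 0.25
  ((((P → Q) → (¬Q → ((P ∨ ¬P) ∧ Q))) → (Q ∨ P)) ∨ P) = max(0.25, 0) = 0.25
Checking all 25 assignments confirms none give a value below 0.25.

0.25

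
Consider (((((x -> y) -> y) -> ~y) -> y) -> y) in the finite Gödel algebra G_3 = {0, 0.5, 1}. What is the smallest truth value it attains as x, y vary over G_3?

The minimum is attained at x = 0, y = 0.5:
  (x -> y): 0 ≤ 0.5, so result = 1
  ((x -> y) -> y): 1 > 0.5, so result = 0.5
  ~y: Gödel ¬ of 0.5 = 0 (operand ≠ 0)
  (((x -> y) -> y) -> ~y): 0.5 > 0, so result = 0
  ((((x -> y) -> y) -> ~y) -> y): 0 ≤ 0.5, so result = 1
  (((((x -> y) -> y) -> ~y) -> y) -> y): 1 > 0.5, so result = 0.5
Checking all 9 assignments confirms none give a value below 0.50.

0.50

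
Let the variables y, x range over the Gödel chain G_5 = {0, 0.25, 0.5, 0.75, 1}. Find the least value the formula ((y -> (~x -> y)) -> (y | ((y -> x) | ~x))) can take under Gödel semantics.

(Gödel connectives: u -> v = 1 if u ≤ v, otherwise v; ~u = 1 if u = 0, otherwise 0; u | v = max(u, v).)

0.50

The minimum is attained at y = 0.5, x = 0.25:
  ~x: Gödel ¬ of 0.25 = 0 (operand ≠ 0)
  (~x -> y): 0 ≤ 0.5, so result = 1
  (y -> (~x -> y)): 0.5 ≤ 1, so result = 1
  (y -> x): 0.5 > 0.25, so result = 0.25
  ~x: Gödel ¬ of 0.25 = 0 (operand ≠ 0)
  ((y -> x) | ~x) = max(0.25, 0) = 0.25
  (y | ((y -> x) | ~x)) = max(0.5, 0.25) = 0.5
  ((y -> (~x -> y)) -> (y | ((y -> x) | ~x))): 1 > 0.5, so result = 0.5
Checking all 25 assignments confirms none give a value below 0.50.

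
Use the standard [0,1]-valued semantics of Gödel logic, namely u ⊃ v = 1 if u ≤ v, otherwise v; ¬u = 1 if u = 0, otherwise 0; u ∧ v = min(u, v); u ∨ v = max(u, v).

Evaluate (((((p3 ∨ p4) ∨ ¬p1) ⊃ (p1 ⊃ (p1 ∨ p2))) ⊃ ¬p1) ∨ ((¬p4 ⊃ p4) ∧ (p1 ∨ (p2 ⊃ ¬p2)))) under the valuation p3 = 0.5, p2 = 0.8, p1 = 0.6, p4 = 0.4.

0.60

(p3 ∨ p4) = max(0.5, 0.4) = 0.5
¬p1: Gödel ¬ of 0.6 = 0 (operand ≠ 0)
((p3 ∨ p4) ∨ ¬p1) = max(0.5, 0) = 0.5
(p1 ∨ p2) = max(0.6, 0.8) = 0.8
(p1 ⊃ (p1 ∨ p2)): 0.6 ≤ 0.8, so result = 1
(((p3 ∨ p4) ∨ ¬p1) ⊃ (p1 ⊃ (p1 ∨ p2))): 0.5 ≤ 1, so result = 1
¬p1: Gödel ¬ of 0.6 = 0 (operand ≠ 0)
((((p3 ∨ p4) ∨ ¬p1) ⊃ (p1 ⊃ (p1 ∨ p2))) ⊃ ¬p1): 1 > 0, so result = 0
¬p4: Gödel ¬ of 0.4 = 0 (operand ≠ 0)
(¬p4 ⊃ p4): 0 ≤ 0.4, so result = 1
¬p2: Gödel ¬ of 0.8 = 0 (operand ≠ 0)
(p2 ⊃ ¬p2): 0.8 > 0, so result = 0
(p1 ∨ (p2 ⊃ ¬p2)) = max(0.6, 0) = 0.6
((¬p4 ⊃ p4) ∧ (p1 ∨ (p2 ⊃ ¬p2))) = min(1, 0.6) = 0.6
(((((p3 ∨ p4) ∨ ¬p1) ⊃ (p1 ⊃ (p1 ∨ p2))) ⊃ ¬p1) ∨ ((¬p4 ⊃ p4) ∧ (p1 ∨ (p2 ⊃ ¬p2)))) = max(0, 0.6) = 0.6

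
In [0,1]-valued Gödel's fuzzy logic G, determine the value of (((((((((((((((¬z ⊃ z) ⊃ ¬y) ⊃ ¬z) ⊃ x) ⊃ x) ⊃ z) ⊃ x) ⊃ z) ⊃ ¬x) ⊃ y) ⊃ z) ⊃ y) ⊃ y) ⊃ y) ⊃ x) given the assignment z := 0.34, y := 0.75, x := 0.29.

0.29

¬z: Gödel ¬ of 0.34 = 0 (operand ≠ 0)
(¬z ⊃ z): 0 ≤ 0.34, so result = 1
¬y: Gödel ¬ of 0.75 = 0 (operand ≠ 0)
((¬z ⊃ z) ⊃ ¬y): 1 > 0, so result = 0
¬z: Gödel ¬ of 0.34 = 0 (operand ≠ 0)
(((¬z ⊃ z) ⊃ ¬y) ⊃ ¬z): 0 ≤ 0, so result = 1
((((¬z ⊃ z) ⊃ ¬y) ⊃ ¬z) ⊃ x): 1 > 0.29, so result = 0.29
(((((¬z ⊃ z) ⊃ ¬y) ⊃ ¬z) ⊃ x) ⊃ x): 0.29 ≤ 0.29, so result = 1
((((((¬z ⊃ z) ⊃ ¬y) ⊃ ¬z) ⊃ x) ⊃ x) ⊃ z): 1 > 0.34, so result = 0.34
(((((((¬z ⊃ z) ⊃ ¬y) ⊃ ¬z) ⊃ x) ⊃ x) ⊃ z) ⊃ x): 0.34 > 0.29, so result = 0.29
((((((((¬z ⊃ z) ⊃ ¬y) ⊃ ¬z) ⊃ x) ⊃ x) ⊃ z) ⊃ x) ⊃ z): 0.29 ≤ 0.34, so result = 1
¬x: Gödel ¬ of 0.29 = 0 (operand ≠ 0)
(((((((((¬z ⊃ z) ⊃ ¬y) ⊃ ¬z) ⊃ x) ⊃ x) ⊃ z) ⊃ x) ⊃ z) ⊃ ¬x): 1 > 0, so result = 0
((((((((((¬z ⊃ z) ⊃ ¬y) ⊃ ¬z) ⊃ x) ⊃ x) ⊃ z) ⊃ x) ⊃ z) ⊃ ¬x) ⊃ y): 0 ≤ 0.75, so result = 1
(((((((((((¬z ⊃ z) ⊃ ¬y) ⊃ ¬z) ⊃ x) ⊃ x) ⊃ z) ⊃ x) ⊃ z) ⊃ ¬x) ⊃ y) ⊃ z): 1 > 0.34, so result = 0.34
((((((((((((¬z ⊃ z) ⊃ ¬y) ⊃ ¬z) ⊃ x) ⊃ x) ⊃ z) ⊃ x) ⊃ z) ⊃ ¬x) ⊃ y) ⊃ z) ⊃ y): 0.34 ≤ 0.75, so result = 1
(((((((((((((¬z ⊃ z) ⊃ ¬y) ⊃ ¬z) ⊃ x) ⊃ x) ⊃ z) ⊃ x) ⊃ z) ⊃ ¬x) ⊃ y) ⊃ z) ⊃ y) ⊃ y): 1 > 0.75, so result = 0.75
((((((((((((((¬z ⊃ z) ⊃ ¬y) ⊃ ¬z) ⊃ x) ⊃ x) ⊃ z) ⊃ x) ⊃ z) ⊃ ¬x) ⊃ y) ⊃ z) ⊃ y) ⊃ y) ⊃ y): 0.75 ≤ 0.75, so result = 1
(((((((((((((((¬z ⊃ z) ⊃ ¬y) ⊃ ¬z) ⊃ x) ⊃ x) ⊃ z) ⊃ x) ⊃ z) ⊃ ¬x) ⊃ y) ⊃ z) ⊃ y) ⊃ y) ⊃ y) ⊃ x): 1 > 0.29, so result = 0.29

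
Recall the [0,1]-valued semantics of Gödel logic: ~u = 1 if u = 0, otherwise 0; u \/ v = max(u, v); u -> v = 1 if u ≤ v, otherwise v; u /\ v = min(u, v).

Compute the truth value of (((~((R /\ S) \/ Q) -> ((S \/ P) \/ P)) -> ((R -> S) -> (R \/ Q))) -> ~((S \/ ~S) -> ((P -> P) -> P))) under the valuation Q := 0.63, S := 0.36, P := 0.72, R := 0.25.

(R /\ S) = min(0.25, 0.36) = 0.25
((R /\ S) \/ Q) = max(0.25, 0.63) = 0.63
~((R /\ S) \/ Q): Gödel ¬ of 0.63 = 0 (operand ≠ 0)
(S \/ P) = max(0.36, 0.72) = 0.72
((S \/ P) \/ P) = max(0.72, 0.72) = 0.72
(~((R /\ S) \/ Q) -> ((S \/ P) \/ P)): 0 ≤ 0.72, so result = 1
(R -> S): 0.25 ≤ 0.36, so result = 1
(R \/ Q) = max(0.25, 0.63) = 0.63
((R -> S) -> (R \/ Q)): 1 > 0.63, so result = 0.63
((~((R /\ S) \/ Q) -> ((S \/ P) \/ P)) -> ((R -> S) -> (R \/ Q))): 1 > 0.63, so result = 0.63
~S: Gödel ¬ of 0.36 = 0 (operand ≠ 0)
(S \/ ~S) = max(0.36, 0) = 0.36
(P -> P): 0.72 ≤ 0.72, so result = 1
((P -> P) -> P): 1 > 0.72, so result = 0.72
((S \/ ~S) -> ((P -> P) -> P)): 0.36 ≤ 0.72, so result = 1
~((S \/ ~S) -> ((P -> P) -> P)): Gödel ¬ of 1 = 0 (operand ≠ 0)
(((~((R /\ S) \/ Q) -> ((S \/ P) \/ P)) -> ((R -> S) -> (R \/ Q))) -> ~((S \/ ~S) -> ((P -> P) -> P))): 0.63 > 0, so result = 0

0.00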